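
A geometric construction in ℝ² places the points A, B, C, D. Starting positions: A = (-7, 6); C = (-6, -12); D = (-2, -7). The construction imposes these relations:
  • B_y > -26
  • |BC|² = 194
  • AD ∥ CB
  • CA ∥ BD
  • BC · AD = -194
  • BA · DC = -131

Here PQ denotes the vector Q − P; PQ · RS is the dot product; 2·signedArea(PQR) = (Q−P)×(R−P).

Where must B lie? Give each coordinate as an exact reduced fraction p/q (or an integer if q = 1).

1. B_x = -1  [CA ∥ BD ∩ AD ∥ CB]
2. B_y = -25  [CA ∥ BD ∩ AD ∥ CB]
   → B = (-1, -25)

B = (-1, -25)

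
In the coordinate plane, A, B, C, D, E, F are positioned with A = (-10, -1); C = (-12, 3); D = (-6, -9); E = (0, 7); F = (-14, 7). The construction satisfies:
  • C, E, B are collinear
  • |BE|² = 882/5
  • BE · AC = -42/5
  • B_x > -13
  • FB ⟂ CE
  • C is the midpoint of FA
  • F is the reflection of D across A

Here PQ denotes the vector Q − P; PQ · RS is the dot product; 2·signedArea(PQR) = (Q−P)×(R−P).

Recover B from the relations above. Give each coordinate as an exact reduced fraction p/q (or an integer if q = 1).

B = (-63/5, 14/5)

1. B_x = -63/5  [C, E, B are collinear ∩ FB ⟂ CE]
2. B_y = 14/5  [C, E, B are collinear ∩ FB ⟂ CE]
   → B = (-63/5, 14/5)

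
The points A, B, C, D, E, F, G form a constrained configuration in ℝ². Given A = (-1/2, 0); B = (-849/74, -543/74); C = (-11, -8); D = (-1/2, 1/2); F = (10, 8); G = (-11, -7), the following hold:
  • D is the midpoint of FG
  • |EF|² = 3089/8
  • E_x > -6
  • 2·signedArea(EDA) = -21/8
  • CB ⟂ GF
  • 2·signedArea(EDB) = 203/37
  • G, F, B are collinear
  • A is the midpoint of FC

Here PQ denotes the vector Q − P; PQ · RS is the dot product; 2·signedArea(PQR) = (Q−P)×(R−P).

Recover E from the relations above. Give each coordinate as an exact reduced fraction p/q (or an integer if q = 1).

1. E_x = -23/4  [2·signedArea(EDB) = 203/37 ∩ 2·signedArea(EDA) = -21/8]
2. E_y = -15/4  [2·signedArea(EDB) = 203/37 ∩ 2·signedArea(EDA) = -21/8]
   → E = (-23/4, -15/4)

E = (-23/4, -15/4)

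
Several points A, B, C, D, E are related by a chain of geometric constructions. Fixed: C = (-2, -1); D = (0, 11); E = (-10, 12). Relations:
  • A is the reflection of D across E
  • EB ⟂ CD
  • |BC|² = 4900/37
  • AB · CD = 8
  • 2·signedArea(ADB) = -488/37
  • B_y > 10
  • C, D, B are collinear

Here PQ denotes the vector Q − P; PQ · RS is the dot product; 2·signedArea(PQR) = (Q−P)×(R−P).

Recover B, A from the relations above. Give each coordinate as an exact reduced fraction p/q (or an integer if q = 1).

A = (-20, 13)
B = (-4/37, 383/37)

1. B_x = -4/37  [C, D, B are collinear ∩ EB ⟂ CD]
2. B_y = 383/37  [C, D, B are collinear ∩ EB ⟂ CD]
   → B = (-4/37, 383/37)
3. A_x = -20  [A is the reflection of D across E]
4. A_y = 13  [A is the reflection of D across E]
   → A = (-20, 13)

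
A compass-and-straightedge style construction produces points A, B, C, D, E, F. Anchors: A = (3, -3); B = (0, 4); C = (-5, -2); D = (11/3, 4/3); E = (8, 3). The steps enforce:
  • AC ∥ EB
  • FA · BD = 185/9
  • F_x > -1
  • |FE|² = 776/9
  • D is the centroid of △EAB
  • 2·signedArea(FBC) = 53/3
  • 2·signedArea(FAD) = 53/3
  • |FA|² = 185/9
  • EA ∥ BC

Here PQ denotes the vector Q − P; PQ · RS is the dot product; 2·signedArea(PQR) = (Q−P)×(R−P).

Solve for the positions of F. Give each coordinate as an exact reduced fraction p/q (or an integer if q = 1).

1. F_x = -2/3  [2·signedArea(FAD) = 53/3 ∩ 2·signedArea(FBC) = 53/3]
2. F_y = -1/3  [2·signedArea(FAD) = 53/3 ∩ 2·signedArea(FBC) = 53/3]
   → F = (-2/3, -1/3)

F = (-2/3, -1/3)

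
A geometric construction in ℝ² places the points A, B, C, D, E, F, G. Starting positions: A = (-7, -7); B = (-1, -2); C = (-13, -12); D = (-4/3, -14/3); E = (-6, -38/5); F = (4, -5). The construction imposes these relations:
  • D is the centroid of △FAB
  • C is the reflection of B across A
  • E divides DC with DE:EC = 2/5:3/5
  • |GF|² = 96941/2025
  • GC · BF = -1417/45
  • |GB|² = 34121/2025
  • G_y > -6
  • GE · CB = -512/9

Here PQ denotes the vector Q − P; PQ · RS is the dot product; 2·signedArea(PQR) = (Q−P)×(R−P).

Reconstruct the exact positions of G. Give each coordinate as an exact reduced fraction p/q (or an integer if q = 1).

G = (-26/9, -254/45)

1. G_x = -26/9  [GE · CB = -512/9 ∩ GC · BF = -1417/45]
2. G_y = -254/45  [GE · CB = -512/9 ∩ GC · BF = -1417/45]
   → G = (-26/9, -254/45)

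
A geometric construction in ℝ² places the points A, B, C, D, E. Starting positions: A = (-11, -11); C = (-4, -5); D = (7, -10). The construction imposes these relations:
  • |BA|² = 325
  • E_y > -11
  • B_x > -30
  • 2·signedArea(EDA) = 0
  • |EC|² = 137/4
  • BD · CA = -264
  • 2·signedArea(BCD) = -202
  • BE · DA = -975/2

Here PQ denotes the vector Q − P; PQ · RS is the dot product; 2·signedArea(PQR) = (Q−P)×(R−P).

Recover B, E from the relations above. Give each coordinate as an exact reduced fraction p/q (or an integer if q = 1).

B = (-29, -12)
E = (-2, -21/2)

1. B_x = -29  [2·signedArea(BCD) = -202 ∩ BD · CA = -264]
2. B_y = -12  [2·signedArea(BCD) = -202 ∩ BD · CA = -264]
   → B = (-29, -12)
3. E_x = -2  [2·signedArea(EDA) = 0 ∩ BE · DA = -975/2]
4. E_y = -21/2  [2·signedArea(EDA) = 0 ∩ BE · DA = -975/2]
   → E = (-2, -21/2)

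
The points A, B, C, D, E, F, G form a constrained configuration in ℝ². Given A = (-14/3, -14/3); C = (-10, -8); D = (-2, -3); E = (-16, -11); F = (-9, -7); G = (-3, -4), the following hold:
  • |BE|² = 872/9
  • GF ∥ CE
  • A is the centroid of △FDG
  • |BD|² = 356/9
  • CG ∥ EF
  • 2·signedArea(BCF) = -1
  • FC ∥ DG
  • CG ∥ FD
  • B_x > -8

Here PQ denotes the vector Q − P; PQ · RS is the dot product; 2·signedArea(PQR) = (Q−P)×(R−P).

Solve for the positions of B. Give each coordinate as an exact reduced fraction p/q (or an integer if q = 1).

1. B_x = -22/3  [line -1·x + 1·y + -1 = 0 ∩ |BE|² = 872/9]
2. B_y = -19/3  [line -1·x + 1·y + -1 = 0 ∩ |BE|² = 872/9]
   → B = (-22/3, -19/3)

B = (-22/3, -19/3)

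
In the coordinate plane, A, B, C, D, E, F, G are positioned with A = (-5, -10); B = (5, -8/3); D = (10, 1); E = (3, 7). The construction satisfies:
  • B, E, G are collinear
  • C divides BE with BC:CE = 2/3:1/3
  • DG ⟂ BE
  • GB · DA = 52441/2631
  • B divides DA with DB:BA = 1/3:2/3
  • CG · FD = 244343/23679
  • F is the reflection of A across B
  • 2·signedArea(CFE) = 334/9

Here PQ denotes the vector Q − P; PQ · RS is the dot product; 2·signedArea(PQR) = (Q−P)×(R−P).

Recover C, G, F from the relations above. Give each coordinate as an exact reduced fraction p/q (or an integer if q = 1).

C = (11/3, 34/9)
F = (15, 14/3)
G = (3927/877, -125/877)

1. C_x = 11/3  [C divides BE with BC:CE = 2/3:1/3]
2. C_y = 34/9  [C divides BE with BC:CE = 2/3:1/3]
   → C = (11/3, 34/9)
3. G_x = 3927/877  [B, E, G are collinear ∩ DG ⟂ BE]
4. G_y = -125/877  [B, E, G are collinear ∩ DG ⟂ BE]
   → G = (3927/877, -125/877)
5. F_x = 15  [F is the reflection of A across B]
6. F_y = 14/3  [F is the reflection of A across B]
   → F = (15, 14/3)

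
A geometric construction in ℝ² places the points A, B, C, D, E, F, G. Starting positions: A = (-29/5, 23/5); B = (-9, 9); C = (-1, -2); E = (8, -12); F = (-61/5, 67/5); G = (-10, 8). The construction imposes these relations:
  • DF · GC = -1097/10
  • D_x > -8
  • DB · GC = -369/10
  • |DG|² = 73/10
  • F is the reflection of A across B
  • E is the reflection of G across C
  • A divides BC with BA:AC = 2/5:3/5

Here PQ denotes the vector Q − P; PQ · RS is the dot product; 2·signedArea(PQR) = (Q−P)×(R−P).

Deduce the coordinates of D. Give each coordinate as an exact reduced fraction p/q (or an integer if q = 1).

1. D_x = -79/10  [line -9·x + 10·y + -1341/10 = 0 ∩ |DG|² = 73/10]
2. D_y = 63/10  [line -9·x + 10·y + -1341/10 = 0 ∩ |DG|² = 73/10]
   → D = (-79/10, 63/10)

D = (-79/10, 63/10)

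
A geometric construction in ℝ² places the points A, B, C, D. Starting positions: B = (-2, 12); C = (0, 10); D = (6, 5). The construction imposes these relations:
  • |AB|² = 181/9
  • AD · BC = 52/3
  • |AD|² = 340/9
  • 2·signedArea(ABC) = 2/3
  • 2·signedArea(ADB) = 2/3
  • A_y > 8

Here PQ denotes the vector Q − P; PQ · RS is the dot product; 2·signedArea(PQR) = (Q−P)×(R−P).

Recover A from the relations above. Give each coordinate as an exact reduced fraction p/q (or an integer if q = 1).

A = (4/3, 9)

1. A_x = 4/3  [2·signedArea(ADB) = 2/3 ∩ AD · BC = 52/3]
2. A_y = 9  [2·signedArea(ADB) = 2/3 ∩ AD · BC = 52/3]
   → A = (4/3, 9)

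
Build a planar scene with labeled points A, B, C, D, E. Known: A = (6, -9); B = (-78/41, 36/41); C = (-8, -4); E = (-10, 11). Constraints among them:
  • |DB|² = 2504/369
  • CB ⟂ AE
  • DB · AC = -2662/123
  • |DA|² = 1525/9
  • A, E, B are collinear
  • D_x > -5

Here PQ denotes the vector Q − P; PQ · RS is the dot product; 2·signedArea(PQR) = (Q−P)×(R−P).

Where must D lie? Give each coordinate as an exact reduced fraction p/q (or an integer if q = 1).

D = (-4, -2/3)

1. D_x = -4  [line 14·x + -5·y + 158/3 = 0 ∩ |DA|² = 1525/9]
2. D_y = -2/3  [line 14·x + -5·y + 158/3 = 0 ∩ |DA|² = 1525/9]
   → D = (-4, -2/3)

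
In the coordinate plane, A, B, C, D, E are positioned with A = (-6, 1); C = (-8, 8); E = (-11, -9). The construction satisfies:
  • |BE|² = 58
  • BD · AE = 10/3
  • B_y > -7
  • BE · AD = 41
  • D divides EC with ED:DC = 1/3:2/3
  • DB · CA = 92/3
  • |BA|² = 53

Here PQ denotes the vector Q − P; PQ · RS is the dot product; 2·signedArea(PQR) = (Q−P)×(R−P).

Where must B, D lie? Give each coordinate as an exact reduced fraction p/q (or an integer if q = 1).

1. D_x = -10  [D divides EC with ED:DC = 1/3:2/3]
2. D_y = -10/3  [D divides EC with ED:DC = 1/3:2/3]
   → D = (-10, -10/3)
3. B_x = -4  [BD · AE = 10/3 ∩ BE · AD = 41]
4. B_y = -6  [BD · AE = 10/3 ∩ BE · AD = 41]
   → B = (-4, -6)

B = (-4, -6)
D = (-10, -10/3)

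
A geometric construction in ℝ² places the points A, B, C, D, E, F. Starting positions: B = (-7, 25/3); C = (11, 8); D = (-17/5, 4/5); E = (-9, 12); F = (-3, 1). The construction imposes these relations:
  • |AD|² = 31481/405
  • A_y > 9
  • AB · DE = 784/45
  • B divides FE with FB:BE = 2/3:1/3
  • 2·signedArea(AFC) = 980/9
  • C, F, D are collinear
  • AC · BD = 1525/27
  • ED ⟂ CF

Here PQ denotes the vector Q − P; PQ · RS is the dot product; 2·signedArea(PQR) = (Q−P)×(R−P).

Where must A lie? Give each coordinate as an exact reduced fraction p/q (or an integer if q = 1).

1. A_x = -5/3  [AB · DE = 784/45 ∩ AC · BD = 1525/27]
2. A_y = 85/9  [AB · DE = 784/45 ∩ AC · BD = 1525/27]
   → A = (-5/3, 85/9)

A = (-5/3, 85/9)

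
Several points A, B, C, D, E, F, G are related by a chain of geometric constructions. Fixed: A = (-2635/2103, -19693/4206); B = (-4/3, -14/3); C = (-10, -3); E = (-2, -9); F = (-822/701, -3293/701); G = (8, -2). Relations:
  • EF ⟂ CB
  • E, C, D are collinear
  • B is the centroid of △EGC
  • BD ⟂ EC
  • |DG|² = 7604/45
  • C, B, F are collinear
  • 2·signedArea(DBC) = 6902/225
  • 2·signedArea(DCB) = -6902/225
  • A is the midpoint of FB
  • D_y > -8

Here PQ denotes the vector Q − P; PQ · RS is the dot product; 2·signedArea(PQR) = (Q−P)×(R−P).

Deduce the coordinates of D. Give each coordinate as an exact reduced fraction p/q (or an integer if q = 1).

1. D_x = -274/75  [E, C, D are collinear ∩ BD ⟂ EC]
2. D_y = -194/25  [E, C, D are collinear ∩ BD ⟂ EC]
   → D = (-274/75, -194/25)

D = (-274/75, -194/25)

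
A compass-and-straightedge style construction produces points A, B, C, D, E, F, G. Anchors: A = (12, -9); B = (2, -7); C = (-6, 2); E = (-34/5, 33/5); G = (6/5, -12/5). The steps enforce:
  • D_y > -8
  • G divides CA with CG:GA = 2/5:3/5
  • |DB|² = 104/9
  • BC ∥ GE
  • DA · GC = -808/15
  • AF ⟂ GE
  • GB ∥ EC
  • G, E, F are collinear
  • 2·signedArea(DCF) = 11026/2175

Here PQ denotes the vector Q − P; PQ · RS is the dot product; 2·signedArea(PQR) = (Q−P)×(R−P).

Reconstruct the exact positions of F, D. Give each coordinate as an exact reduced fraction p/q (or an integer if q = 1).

D = (16/3, -23/3)
F = (6702/725, -8301/725)

1. F_x = 6702/725  [G, E, F are collinear ∩ AF ⟂ GE]
2. F_y = -8301/725  [G, E, F are collinear ∩ AF ⟂ GE]
   → F = (6702/725, -8301/725)
3. D_x = 16/3  [DA · GC = -808/15 ∩ 2·signedArea(DCF) = 11026/2175]
4. D_y = -23/3  [DA · GC = -808/15 ∩ 2·signedArea(DCF) = 11026/2175]
   → D = (16/3, -23/3)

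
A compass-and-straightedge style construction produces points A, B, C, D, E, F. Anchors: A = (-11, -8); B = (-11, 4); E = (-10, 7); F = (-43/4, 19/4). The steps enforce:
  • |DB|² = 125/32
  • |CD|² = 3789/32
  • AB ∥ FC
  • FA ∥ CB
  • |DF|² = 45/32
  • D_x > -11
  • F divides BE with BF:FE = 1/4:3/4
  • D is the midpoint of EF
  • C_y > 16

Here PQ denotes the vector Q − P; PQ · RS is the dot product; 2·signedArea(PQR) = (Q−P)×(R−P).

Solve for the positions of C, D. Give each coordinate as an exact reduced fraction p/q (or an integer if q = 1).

C = (-43/4, 67/4)
D = (-83/8, 47/8)

1. C_x = -43/4  [FA ∥ CB ∩ AB ∥ FC]
2. C_y = 67/4  [FA ∥ CB ∩ AB ∥ FC]
   → C = (-43/4, 67/4)
3. D_x = -83/8  [D is the midpoint of EF]
4. D_y = 47/8  [D is the midpoint of EF]
   → D = (-83/8, 47/8)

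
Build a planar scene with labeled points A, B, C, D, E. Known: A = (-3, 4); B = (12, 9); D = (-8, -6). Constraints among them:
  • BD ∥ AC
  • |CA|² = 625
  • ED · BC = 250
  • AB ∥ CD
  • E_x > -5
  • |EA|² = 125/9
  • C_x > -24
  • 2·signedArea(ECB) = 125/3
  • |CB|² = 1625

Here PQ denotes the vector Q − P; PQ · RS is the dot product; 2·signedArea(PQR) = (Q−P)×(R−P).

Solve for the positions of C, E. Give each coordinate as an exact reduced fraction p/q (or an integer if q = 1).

C = (-23, -11)
E = (-14/3, 2/3)

1. C_x = -23  [AB ∥ CD ∩ BD ∥ AC]
2. C_y = -11  [AB ∥ CD ∩ BD ∥ AC]
   → C = (-23, -11)
3. E_x = -14/3  [2·signedArea(ECB) = 125/3 ∩ ED · BC = 250]
4. E_y = 2/3  [2·signedArea(ECB) = 125/3 ∩ ED · BC = 250]
   → E = (-14/3, 2/3)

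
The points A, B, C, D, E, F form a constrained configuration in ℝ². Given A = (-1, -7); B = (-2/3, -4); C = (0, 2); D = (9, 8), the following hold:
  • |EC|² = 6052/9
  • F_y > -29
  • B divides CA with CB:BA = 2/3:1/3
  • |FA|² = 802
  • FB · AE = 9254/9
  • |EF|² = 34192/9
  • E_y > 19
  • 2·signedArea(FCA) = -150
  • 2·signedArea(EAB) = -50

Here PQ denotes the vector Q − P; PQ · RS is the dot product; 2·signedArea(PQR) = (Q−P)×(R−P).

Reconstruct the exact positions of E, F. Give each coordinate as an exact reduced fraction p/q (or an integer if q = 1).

E = (56/3, 20)
F = (-20, -28)

1. E_x = 56/3  [line -3·x + 1/3·y + 148/3 = 0 ∩ |EC|² = 6052/9]
2. E_y = 20  [line -3·x + 1/3·y + 148/3 = 0 ∩ |EC|² = 6052/9]
   → E = (56/3, 20)
3. F_x = -20  [FB · AE = 9254/9 ∩ 2·signedArea(FCA) = -150]
4. F_y = -28  [FB · AE = 9254/9 ∩ 2·signedArea(FCA) = -150]
   → F = (-20, -28)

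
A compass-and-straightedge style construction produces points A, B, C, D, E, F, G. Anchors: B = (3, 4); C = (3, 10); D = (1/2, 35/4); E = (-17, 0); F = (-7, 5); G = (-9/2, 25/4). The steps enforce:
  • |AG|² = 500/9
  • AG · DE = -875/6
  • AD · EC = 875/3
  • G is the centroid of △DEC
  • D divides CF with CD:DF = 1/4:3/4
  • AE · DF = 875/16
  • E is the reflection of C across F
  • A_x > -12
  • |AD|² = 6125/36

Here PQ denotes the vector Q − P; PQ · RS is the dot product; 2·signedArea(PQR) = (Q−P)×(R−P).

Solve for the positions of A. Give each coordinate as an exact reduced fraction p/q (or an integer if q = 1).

A = (-67/6, 35/12)

1. A_x = -67/6  [line 15/2·x + 15/4·y + 1165/16 = 0 ∩ |AG|² = 500/9]
2. A_y = 35/12  [line 15/2·x + 15/4·y + 1165/16 = 0 ∩ |AG|² = 500/9]
   → A = (-67/6, 35/12)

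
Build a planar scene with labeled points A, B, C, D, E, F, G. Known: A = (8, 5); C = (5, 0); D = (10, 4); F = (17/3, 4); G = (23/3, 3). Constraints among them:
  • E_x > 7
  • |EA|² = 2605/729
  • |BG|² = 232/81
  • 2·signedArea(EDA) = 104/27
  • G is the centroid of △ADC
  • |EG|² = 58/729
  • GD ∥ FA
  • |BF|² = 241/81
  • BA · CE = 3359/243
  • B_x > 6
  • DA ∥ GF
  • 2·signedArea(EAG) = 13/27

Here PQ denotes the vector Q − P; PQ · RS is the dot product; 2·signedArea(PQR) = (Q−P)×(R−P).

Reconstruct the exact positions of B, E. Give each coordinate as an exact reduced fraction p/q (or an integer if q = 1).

B = (55/9, 7/3)
E = (214/27, 28/9)

1. E_x = 214/27  [2·signedArea(EAG) = 13/27 ∩ 2·signedArea(EDA) = 104/27]
2. E_y = 28/9  [2·signedArea(EAG) = 13/27 ∩ 2·signedArea(EDA) = 104/27]
   → E = (214/27, 28/9)
3. B_x = 55/9  [line -79/27·x + -28/9·y + 6109/243 = 0 ∩ |BF|² = 241/81]
4. B_y = 7/3  [line -79/27·x + -28/9·y + 6109/243 = 0 ∩ |BF|² = 241/81]
   → B = (55/9, 7/3)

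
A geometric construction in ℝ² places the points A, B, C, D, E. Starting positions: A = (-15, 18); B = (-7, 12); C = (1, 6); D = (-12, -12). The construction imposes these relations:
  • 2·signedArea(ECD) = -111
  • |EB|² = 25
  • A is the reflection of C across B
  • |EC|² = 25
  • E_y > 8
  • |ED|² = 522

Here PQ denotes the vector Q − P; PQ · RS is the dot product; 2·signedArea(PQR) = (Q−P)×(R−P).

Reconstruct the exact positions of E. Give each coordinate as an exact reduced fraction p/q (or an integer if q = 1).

1. E_x = -3  [line 18·x + -13·y + 171 = 0 ∩ |ED|² = 522]
2. E_y = 9  [line 18·x + -13·y + 171 = 0 ∩ |ED|² = 522]
   → E = (-3, 9)

E = (-3, 9)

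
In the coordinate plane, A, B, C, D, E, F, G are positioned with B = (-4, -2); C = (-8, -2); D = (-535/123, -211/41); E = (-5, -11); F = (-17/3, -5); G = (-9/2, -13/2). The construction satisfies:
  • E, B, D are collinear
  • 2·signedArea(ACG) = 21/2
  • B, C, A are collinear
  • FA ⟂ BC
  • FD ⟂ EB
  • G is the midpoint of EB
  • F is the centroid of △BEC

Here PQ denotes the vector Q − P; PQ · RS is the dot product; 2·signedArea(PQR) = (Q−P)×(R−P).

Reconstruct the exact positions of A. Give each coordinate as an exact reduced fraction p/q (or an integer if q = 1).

1. A_x = -17/3  [B, C, A are collinear ∩ FA ⟂ BC]
2. A_y = -2  [B, C, A are collinear ∩ FA ⟂ BC]
   → A = (-17/3, -2)

A = (-17/3, -2)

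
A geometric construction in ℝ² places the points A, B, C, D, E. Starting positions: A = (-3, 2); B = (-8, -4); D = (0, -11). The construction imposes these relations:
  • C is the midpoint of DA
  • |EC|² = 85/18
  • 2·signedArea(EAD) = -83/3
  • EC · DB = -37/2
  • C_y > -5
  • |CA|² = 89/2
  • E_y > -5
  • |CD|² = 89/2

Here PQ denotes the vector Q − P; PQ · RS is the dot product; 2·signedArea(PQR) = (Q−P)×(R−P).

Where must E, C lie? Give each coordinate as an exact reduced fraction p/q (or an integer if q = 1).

1. C_x = -3/2  [C is the midpoint of DA]
2. C_y = -9/2  [C is the midpoint of DA]
   → C = (-3/2, -9/2)
3. E_x = -11/3  [2·signedArea(EAD) = -83/3 ∩ EC · DB = -37/2]
4. E_y = -13/3  [2·signedArea(EAD) = -83/3 ∩ EC · DB = -37/2]
   → E = (-11/3, -13/3)

C = (-3/2, -9/2)
E = (-11/3, -13/3)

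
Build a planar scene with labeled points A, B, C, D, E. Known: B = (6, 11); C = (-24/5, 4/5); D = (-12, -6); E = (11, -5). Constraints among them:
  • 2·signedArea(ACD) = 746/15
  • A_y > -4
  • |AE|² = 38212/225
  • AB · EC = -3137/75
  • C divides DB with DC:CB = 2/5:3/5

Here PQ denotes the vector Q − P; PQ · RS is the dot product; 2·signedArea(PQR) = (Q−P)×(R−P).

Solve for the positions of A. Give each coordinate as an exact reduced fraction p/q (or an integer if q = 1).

A = (-29/15, -17/5)

1. A_x = -29/15  [AB · EC = -3137/75 ∩ 2·signedArea(ACD) = 746/15]
2. A_y = -17/5  [AB · EC = -3137/75 ∩ 2·signedArea(ACD) = 746/15]
   → A = (-29/15, -17/5)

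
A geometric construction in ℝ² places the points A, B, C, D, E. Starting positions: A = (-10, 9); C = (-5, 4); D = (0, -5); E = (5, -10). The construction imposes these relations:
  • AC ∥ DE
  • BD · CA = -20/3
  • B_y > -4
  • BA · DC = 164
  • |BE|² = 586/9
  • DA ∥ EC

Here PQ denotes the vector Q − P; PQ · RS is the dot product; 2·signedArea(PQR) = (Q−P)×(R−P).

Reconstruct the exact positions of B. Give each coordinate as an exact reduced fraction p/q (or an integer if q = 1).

1. B_x = 0  [BD · CA = -20/3 ∩ BA · DC = 164]
2. B_y = -11/3  [BD · CA = -20/3 ∩ BA · DC = 164]
   → B = (0, -11/3)

B = (0, -11/3)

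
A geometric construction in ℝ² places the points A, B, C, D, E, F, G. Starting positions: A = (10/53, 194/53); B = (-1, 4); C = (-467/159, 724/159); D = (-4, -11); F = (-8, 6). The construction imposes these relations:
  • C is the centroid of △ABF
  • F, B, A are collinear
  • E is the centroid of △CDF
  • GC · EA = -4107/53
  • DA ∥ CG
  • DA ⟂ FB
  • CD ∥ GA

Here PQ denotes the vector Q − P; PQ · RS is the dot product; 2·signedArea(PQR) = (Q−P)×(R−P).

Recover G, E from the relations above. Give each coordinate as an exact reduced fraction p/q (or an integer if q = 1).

E = (-2375/477, -71/477)
G = (199/159, 3055/159)

1. G_x = 199/159  [CD ∥ GA ∩ DA ∥ CG]
2. G_y = 3055/159  [CD ∥ GA ∩ DA ∥ CG]
   → G = (199/159, 3055/159)
3. E_x = -2375/477  [E is the centroid of △CDF]
4. E_y = -71/477  [E is the centroid of △CDF]
   → E = (-2375/477, -71/477)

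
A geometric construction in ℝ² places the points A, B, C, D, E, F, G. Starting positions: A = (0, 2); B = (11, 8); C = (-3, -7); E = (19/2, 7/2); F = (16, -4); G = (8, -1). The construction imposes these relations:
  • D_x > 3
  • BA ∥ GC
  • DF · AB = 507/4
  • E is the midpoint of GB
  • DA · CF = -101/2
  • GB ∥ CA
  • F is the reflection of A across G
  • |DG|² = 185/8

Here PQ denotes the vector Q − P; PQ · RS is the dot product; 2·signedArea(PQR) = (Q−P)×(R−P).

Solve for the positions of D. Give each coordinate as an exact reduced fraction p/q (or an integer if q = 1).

D = (13/4, -7/4)

1. D_x = 13/4  [DF · AB = 507/4 ∩ DA · CF = -101/2]
2. D_y = -7/4  [DF · AB = 507/4 ∩ DA · CF = -101/2]
   → D = (13/4, -7/4)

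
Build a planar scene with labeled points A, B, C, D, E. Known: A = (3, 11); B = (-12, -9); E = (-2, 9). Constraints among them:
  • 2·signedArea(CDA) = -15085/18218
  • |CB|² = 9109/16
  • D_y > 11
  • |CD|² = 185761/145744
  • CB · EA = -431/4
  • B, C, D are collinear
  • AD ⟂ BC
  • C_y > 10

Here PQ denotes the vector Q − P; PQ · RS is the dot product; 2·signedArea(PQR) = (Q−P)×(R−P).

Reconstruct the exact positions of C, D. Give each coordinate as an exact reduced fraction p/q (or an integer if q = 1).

C = (7/4, 21/2)
D = (21867/9109, 104049/9109)

1. C_x = 7/4  [line -5·x + -2·y + 119/4 = 0 ∩ |CB|² = 9109/16]
2. C_y = 21/2  [line -5·x + -2·y + 119/4 = 0 ∩ |CB|² = 9109/16]
   → C = (7/4, 21/2)
3. D_x = 21867/9109  [B, C, D are collinear ∩ AD ⟂ BC]
4. D_y = 104049/9109  [B, C, D are collinear ∩ AD ⟂ BC]
   → D = (21867/9109, 104049/9109)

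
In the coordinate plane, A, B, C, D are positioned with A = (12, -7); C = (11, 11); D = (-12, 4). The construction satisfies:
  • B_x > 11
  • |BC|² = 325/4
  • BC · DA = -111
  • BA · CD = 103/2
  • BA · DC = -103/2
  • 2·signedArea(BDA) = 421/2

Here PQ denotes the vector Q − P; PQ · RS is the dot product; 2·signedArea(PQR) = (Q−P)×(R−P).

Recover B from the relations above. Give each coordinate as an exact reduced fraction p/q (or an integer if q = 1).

1. B_x = 23/2  [BA · DC = -103/2 ∩ 2·signedArea(BDA) = 421/2]
2. B_y = 2  [BA · DC = -103/2 ∩ 2·signedArea(BDA) = 421/2]
   → B = (23/2, 2)

B = (23/2, 2)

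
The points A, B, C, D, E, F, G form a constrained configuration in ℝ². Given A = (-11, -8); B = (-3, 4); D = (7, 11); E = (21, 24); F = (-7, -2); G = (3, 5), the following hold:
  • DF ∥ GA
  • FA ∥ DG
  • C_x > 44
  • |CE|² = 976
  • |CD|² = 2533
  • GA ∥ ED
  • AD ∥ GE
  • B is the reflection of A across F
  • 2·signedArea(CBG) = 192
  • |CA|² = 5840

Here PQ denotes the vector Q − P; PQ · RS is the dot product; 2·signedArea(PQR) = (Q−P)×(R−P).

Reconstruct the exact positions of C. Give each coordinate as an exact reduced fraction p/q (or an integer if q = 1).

C = (45, 44)

1. C_x = 45  [line -1·x + 6·y + -219 = 0 ∩ |CD|² = 2533]
2. C_y = 44  [line -1·x + 6·y + -219 = 0 ∩ |CD|² = 2533]
   → C = (45, 44)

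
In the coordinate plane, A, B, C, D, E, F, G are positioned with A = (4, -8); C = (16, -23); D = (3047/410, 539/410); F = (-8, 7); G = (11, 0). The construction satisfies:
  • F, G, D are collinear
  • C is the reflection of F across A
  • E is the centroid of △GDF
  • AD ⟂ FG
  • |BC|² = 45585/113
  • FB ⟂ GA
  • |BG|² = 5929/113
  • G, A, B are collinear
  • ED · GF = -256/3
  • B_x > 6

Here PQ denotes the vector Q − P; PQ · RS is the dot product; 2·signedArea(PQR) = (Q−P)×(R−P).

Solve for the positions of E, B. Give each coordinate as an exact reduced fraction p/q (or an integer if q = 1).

B = (704/113, -616/113)
E = (4277/1230, 3409/1230)

1. E_x = 4277/1230  [E is the centroid of △GDF]
2. E_y = 3409/1230  [E is the centroid of △GDF]
   → E = (4277/1230, 3409/1230)
3. B_x = 704/113  [G, A, B are collinear ∩ FB ⟂ GA]
4. B_y = -616/113  [G, A, B are collinear ∩ FB ⟂ GA]
   → B = (704/113, -616/113)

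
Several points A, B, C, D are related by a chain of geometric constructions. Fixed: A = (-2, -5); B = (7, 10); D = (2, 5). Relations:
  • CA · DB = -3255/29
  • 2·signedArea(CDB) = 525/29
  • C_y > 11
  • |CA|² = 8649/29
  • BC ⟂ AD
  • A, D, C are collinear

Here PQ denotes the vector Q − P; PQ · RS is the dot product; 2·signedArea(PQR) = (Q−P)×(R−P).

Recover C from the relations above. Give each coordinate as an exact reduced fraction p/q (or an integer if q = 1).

C = (128/29, 320/29)

1. C_x = 128/29  [A, D, C are collinear ∩ BC ⟂ AD]
2. C_y = 320/29  [A, D, C are collinear ∩ BC ⟂ AD]
   → C = (128/29, 320/29)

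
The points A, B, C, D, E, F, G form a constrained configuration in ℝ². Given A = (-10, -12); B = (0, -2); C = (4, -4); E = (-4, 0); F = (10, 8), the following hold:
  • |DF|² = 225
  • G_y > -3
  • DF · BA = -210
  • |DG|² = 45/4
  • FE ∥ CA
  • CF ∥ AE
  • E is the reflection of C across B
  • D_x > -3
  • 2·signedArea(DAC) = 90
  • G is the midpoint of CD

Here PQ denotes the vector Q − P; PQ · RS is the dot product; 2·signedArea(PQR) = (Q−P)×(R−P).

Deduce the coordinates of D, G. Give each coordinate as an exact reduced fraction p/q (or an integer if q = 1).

1. D_x = -2  [2·signedArea(DAC) = 90 ∩ DF · BA = -210]
2. D_y = -1  [2·signedArea(DAC) = 90 ∩ DF · BA = -210]
   → D = (-2, -1)
3. G_x = 1  [G is the midpoint of CD]
4. G_y = -5/2  [G is the midpoint of CD]
   → G = (1, -5/2)

D = (-2, -1)
G = (1, -5/2)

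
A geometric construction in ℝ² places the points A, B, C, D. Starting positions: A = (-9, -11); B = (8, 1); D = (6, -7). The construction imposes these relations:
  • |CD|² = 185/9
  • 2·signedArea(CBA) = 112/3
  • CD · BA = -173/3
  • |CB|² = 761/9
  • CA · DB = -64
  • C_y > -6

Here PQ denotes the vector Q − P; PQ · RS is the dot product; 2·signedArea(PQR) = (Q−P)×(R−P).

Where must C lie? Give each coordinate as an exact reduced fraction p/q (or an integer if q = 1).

1. C_x = 5/3  [2·signedArea(CBA) = 112/3 ∩ CD · BA = -173/3]
2. C_y = -17/3  [2·signedArea(CBA) = 112/3 ∩ CD · BA = -173/3]
   → C = (5/3, -17/3)

C = (5/3, -17/3)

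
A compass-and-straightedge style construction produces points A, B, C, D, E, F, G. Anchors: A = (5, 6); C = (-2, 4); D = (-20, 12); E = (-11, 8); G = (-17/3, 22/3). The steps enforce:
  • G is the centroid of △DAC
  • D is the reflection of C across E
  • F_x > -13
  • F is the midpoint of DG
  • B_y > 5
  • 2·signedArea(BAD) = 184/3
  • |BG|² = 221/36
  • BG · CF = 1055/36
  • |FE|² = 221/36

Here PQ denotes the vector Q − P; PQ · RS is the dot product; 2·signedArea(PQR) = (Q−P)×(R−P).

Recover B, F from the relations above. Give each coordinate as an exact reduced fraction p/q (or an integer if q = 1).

1. F_x = -77/6  [F is the midpoint of DG]
2. F_y = 29/3  [F is the midpoint of DG]
   → F = (-77/6, 29/3)
3. B_x = -23/6  [2·signedArea(BAD) = 184/3 ∩ BG · CF = 1055/36]
4. B_y = 17/3  [2·signedArea(BAD) = 184/3 ∩ BG · CF = 1055/36]
   → B = (-23/6, 17/3)

B = (-23/6, 17/3)
F = (-77/6, 29/3)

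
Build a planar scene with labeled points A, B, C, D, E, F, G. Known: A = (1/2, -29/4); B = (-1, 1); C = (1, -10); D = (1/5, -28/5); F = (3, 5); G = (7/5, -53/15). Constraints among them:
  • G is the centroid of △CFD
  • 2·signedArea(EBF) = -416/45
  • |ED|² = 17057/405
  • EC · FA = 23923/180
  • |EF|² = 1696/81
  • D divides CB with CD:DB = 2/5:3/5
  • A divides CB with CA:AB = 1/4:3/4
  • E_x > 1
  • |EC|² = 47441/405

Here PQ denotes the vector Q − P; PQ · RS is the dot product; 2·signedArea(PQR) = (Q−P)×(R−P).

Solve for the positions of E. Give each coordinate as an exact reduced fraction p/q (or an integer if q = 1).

1. E_x = 17/15  [2·signedArea(EBF) = -416/45 ∩ EC · FA = 23923/180]
2. E_y = 37/45  [2·signedArea(EBF) = -416/45 ∩ EC · FA = 23923/180]
   → E = (17/15, 37/45)

E = (17/15, 37/45)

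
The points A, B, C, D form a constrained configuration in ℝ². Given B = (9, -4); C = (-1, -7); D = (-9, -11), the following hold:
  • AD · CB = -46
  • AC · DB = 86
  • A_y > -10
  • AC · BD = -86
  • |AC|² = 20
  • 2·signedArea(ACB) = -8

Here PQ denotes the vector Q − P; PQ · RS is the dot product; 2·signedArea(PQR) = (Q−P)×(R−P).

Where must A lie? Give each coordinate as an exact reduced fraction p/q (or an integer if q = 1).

1. A_x = -5  [AC · DB = 86 ∩ AD · CB = -46]
2. A_y = -9  [AC · DB = 86 ∩ AD · CB = -46]
   → A = (-5, -9)

A = (-5, -9)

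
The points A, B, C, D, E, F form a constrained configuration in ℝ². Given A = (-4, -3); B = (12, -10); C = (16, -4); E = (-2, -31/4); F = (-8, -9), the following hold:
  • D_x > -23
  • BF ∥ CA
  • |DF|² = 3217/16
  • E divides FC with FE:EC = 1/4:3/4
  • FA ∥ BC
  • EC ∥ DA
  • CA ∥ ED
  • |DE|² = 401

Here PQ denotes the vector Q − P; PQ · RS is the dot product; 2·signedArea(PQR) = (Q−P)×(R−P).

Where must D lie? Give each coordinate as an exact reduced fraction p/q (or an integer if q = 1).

1. D_x = -22  [EC ∥ DA ∩ CA ∥ ED]
2. D_y = -27/4  [EC ∥ DA ∩ CA ∥ ED]
   → D = (-22, -27/4)

D = (-22, -27/4)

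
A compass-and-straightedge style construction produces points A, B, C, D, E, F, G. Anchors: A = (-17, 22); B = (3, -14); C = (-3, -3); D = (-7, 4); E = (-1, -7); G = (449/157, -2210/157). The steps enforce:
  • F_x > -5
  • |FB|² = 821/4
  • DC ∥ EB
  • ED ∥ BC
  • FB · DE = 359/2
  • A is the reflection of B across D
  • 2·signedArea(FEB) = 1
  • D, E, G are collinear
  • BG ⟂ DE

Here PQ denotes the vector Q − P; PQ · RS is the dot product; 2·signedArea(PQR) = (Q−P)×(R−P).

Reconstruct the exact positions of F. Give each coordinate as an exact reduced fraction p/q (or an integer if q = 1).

F = (-4, -3/2)

1. F_x = -4  [2·signedArea(FEB) = 1 ∩ FB · DE = 359/2]
2. F_y = -3/2  [2·signedArea(FEB) = 1 ∩ FB · DE = 359/2]
   → F = (-4, -3/2)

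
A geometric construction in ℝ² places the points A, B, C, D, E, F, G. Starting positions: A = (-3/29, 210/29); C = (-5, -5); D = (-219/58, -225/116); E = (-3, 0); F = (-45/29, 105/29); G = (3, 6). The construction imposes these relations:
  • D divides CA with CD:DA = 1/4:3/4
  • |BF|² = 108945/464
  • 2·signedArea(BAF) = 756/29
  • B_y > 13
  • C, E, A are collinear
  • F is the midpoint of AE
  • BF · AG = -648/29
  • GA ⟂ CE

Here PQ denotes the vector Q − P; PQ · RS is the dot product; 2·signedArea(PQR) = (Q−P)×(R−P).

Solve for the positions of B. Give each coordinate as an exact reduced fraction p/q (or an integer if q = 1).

1. B_x = 567/58  [line 105/29·x + -42/29·y + -441/29 = 0 ∩ |BF|² = 108945/464]
2. B_y = 1617/116  [line 105/29·x + -42/29·y + -441/29 = 0 ∩ |BF|² = 108945/464]
   → B = (567/58, 1617/116)

B = (567/58, 1617/116)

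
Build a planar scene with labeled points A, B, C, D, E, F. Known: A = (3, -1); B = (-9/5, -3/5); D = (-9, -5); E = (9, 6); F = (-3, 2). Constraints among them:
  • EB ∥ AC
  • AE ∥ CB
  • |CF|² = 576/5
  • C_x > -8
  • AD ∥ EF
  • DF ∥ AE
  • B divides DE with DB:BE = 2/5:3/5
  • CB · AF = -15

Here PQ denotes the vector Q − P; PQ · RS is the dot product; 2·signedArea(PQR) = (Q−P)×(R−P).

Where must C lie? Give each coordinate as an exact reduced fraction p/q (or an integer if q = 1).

1. C_x = -39/5  [AE ∥ CB ∩ EB ∥ AC]
2. C_y = -38/5  [AE ∥ CB ∩ EB ∥ AC]
   → C = (-39/5, -38/5)

C = (-39/5, -38/5)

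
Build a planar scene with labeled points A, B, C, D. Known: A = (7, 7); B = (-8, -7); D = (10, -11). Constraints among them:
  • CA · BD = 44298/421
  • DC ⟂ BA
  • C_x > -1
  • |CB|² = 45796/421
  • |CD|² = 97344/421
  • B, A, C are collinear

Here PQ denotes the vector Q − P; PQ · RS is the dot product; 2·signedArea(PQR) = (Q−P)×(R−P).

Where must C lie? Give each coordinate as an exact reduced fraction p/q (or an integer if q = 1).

1. C_x = -158/421  [B, A, C are collinear ∩ DC ⟂ BA]
2. C_y = 49/421  [B, A, C are collinear ∩ DC ⟂ BA]
   → C = (-158/421, 49/421)

C = (-158/421, 49/421)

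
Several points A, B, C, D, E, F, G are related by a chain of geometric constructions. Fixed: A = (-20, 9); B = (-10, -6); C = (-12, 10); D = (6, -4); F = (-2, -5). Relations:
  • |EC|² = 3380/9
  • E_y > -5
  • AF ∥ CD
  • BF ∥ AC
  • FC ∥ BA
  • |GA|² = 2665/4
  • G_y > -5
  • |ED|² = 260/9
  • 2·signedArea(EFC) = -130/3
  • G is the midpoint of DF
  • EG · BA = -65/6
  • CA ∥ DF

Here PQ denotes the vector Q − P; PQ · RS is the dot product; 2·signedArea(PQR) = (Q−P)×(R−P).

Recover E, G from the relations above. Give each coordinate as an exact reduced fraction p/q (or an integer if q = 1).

1. E_x = 2/3  [line -15·x + -10·y + -110/3 = 0 ∩ |ED|² = 260/9]
2. E_y = -14/3  [line -15·x + -10·y + -110/3 = 0 ∩ |ED|² = 260/9]
   → E = (2/3, -14/3)
3. G_x = 2  [EG · BA = -65/6 ∩ G is the midpoint of DF]
4. G_y = -9/2  [EG · BA = -65/6 ∩ G is the midpoint of DF]
   → G = (2, -9/2)

E = (2/3, -14/3)
G = (2, -9/2)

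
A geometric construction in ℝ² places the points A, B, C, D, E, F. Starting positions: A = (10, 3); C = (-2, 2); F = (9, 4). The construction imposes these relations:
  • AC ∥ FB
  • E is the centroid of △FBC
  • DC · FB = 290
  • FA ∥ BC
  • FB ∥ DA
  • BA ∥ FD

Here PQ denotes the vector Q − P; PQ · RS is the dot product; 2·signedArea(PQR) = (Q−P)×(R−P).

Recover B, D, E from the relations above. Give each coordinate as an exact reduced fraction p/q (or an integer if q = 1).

B = (-3, 3)
D = (22, 4)
E = (4/3, 3)

1. B_x = -3  [FA ∥ BC ∩ AC ∥ FB]
2. B_y = 3  [FA ∥ BC ∩ AC ∥ FB]
   → B = (-3, 3)
3. D_x = 22  [FB ∥ DA ∩ BA ∥ FD]
4. D_y = 4  [FB ∥ DA ∩ BA ∥ FD]
   → D = (22, 4)
5. E_x = 4/3  [E is the centroid of △FBC]
6. E_y = 3  [E is the centroid of △FBC]
   → E = (4/3, 3)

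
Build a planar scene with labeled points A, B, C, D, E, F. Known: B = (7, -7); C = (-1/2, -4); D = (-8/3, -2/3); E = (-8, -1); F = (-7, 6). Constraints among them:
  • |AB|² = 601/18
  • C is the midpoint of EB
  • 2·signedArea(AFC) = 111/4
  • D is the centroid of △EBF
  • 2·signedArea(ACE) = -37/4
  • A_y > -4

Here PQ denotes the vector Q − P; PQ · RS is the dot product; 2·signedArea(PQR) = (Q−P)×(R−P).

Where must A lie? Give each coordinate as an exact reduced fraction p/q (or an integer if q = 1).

1. A_x = 13/6  [2·signedArea(ACE) = -37/4 ∩ 2·signedArea(AFC) = 111/4]
2. A_y = -23/6  [2·signedArea(ACE) = -37/4 ∩ 2·signedArea(AFC) = 111/4]
   → A = (13/6, -23/6)

A = (13/6, -23/6)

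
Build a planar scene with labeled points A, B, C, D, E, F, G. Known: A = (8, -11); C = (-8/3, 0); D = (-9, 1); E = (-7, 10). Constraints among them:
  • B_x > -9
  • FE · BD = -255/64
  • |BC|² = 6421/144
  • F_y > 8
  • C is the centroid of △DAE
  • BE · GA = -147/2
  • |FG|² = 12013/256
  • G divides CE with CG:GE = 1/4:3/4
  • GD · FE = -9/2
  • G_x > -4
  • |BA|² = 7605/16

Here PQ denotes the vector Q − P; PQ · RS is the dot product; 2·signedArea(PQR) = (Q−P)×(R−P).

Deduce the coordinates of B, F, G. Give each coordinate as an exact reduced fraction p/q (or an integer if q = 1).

B = (-17/2, 13/4)
F = (-59/8, 133/16)
G = (-15/4, 5/2)

1. G_x = -15/4  [G divides CE with CG:GE = 1/4:3/4]
2. G_y = 5/2  [G divides CE with CG:GE = 1/4:3/4]
   → G = (-15/4, 5/2)
3. F_x = -59/8  [line 21/4·x + 3/2·y + 105/4 = 0 ∩ |FG|² = 12013/256]
4. F_y = 133/16  [line 21/4·x + 3/2·y + 105/4 = 0 ∩ |FG|² = 12013/256]
   → F = (-59/8, 133/16)
5. B_x = -17/2  [BE · GA = -147/2 ∩ FE · BD = -255/64]
6. B_y = 13/4  [BE · GA = -147/2 ∩ FE · BD = -255/64]
   → B = (-17/2, 13/4)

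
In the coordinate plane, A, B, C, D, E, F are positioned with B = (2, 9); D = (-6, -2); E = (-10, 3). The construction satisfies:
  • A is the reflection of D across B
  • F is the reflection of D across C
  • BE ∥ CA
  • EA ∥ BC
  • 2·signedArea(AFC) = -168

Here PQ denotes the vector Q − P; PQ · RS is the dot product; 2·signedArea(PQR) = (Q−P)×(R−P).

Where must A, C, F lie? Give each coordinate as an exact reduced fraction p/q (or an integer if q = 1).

1. A_x = 10  [A is the reflection of D across B]
2. A_y = 20  [A is the reflection of D across B]
   → A = (10, 20)
3. C_x = 22  [BE ∥ CA ∩ EA ∥ BC]
4. C_y = 26  [BE ∥ CA ∩ EA ∥ BC]
   → C = (22, 26)
5. F_x = 50  [F is the reflection of D across C]
6. F_y = 54  [F is the reflection of D across C]
   → F = (50, 54)

A = (10, 20)
C = (22, 26)
F = (50, 54)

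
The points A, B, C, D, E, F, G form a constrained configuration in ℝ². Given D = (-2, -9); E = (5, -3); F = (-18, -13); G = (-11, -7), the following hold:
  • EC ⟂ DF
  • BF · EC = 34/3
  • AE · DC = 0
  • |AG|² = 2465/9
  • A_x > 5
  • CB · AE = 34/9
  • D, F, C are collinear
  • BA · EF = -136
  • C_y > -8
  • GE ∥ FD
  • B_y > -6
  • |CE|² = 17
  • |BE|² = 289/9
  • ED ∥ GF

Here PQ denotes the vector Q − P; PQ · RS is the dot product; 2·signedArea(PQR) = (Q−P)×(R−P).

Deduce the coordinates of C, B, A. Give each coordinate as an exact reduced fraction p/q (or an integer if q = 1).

1. C_x = 6  [D, F, C are collinear ∩ EC ⟂ DF]
2. C_y = -7  [D, F, C are collinear ∩ EC ⟂ DF]
   → C = (6, -7)
3. A_x = 16/3  [line -8·x + -2·y + 34 = 0 ∩ |AG|² = 2465/9]
4. A_y = -13/3  [line -8·x + -2·y + 34 = 0 ∩ |AG|² = 2465/9]
   → A = (16/3, -13/3)
5. B_x = 0  [BA · EF = -136 ∩ CB · AE = 34/9]
6. B_y = -17/3  [BA · EF = -136 ∩ CB · AE = 34/9]
   → B = (0, -17/3)

A = (16/3, -13/3)
B = (0, -17/3)
C = (6, -7)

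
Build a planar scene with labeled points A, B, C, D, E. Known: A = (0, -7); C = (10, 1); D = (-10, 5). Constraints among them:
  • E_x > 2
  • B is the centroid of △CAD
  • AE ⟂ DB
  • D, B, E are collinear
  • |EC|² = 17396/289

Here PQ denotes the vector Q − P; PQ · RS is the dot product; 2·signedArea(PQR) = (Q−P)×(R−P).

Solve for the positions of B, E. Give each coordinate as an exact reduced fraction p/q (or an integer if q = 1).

B = (0, -1/3)
E = (800/289, -523/289)

1. B_x = 0  [B is the centroid of △CAD]
2. B_y = -1/3  [B is the centroid of △CAD]
   → B = (0, -1/3)
3. E_x = 800/289  [D, B, E are collinear ∩ AE ⟂ DB]
4. E_y = -523/289  [D, B, E are collinear ∩ AE ⟂ DB]
   → E = (800/289, -523/289)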